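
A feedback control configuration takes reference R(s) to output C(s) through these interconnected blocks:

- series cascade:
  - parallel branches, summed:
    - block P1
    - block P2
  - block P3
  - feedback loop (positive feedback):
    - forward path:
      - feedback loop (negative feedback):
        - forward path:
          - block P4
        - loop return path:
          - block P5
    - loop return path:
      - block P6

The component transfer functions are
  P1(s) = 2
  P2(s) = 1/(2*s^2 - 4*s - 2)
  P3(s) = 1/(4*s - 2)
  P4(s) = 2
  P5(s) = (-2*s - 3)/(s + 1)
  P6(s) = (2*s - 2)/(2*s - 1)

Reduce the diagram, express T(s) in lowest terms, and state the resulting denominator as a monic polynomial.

Step 1. combine P1, P2 in parallel -> (4*s^2 - 8*s - 3)/(2*s^2 - 4*s - 2)
Step 2. close the feedback loop around P4, P5 -> (-2*s - 2)/(3*s + 5)
Step 3. reduce the feedback loop with forward [P4/(1+P4*P5)] and return P6 -> (-4*s^2 - 2*s + 2)/(10*s^2 + 7*s - 9)
Step 4. combine (P1+P2), P3, [[P4/(1+P4*P5)]/(1-[P4/(1+P4*P5)]*P6)] in series -> (-4*s^3 + 4*s^2 + 11*s + 3)/(20*s^4 - 26*s^3 - 66*s^2 + 22*s + 18)
T(s) is the step-4 result (common factors already cancelled). Leading coefficient of the denominator: 20. Divide through by 20 for the monic polynomial.

Therefore the answer is s^4 - 13*s^3/10 - 33*s^2/10 + 11*s/10 + 9/10.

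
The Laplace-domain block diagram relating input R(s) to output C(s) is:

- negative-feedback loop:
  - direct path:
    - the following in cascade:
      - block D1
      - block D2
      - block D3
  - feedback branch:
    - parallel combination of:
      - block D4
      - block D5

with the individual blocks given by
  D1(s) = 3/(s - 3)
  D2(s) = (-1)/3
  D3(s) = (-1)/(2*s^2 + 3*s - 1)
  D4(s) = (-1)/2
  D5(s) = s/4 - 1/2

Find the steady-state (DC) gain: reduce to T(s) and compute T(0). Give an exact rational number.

Reducing step by step:

(1) combine D1, D2, D3 in series: 1/(2*s^3 - 3*s^2 - 10*s + 3)
(2) add D4, D5 (parallel): s/4 - 1
(3) apply the feedback formula to (D1*D2*D3), (D4+D5): 4/(8*s^3 - 12*s^2 - 39*s + 8)
DC gain: substitute s = 0 into T(s) from step 3: T(0) = 4/8 = 1/2.

Answer: 1/2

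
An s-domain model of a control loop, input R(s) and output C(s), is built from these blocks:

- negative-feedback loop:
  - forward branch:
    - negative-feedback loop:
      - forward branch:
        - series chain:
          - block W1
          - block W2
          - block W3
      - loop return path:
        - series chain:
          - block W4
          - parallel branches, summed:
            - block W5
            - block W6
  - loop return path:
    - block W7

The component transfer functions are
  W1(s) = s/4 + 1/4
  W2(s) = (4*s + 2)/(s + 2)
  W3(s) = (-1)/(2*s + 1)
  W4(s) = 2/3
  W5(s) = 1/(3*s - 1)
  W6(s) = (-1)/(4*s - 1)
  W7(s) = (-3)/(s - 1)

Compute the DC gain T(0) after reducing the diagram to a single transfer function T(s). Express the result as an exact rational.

Step 1. series reduction of W1, W2, W3, giving (-s - 1)/(2*s + 4)
Step 2. sum the parallel branches W5, W6, giving s/(12*s^2 - 7*s + 1)
Step 3. multiply W4, (W5+W6) (series), giving (2*s)/(36*s^2 - 21*s + 3)
Step 4. close the feedback loop around (W1*W2*W3), (W4*(W5+W6)), giving (-36*s^3 - 15*s^2 + 18*s - 3)/(72*s^3 + 100*s^2 - 80*s + 12)
Step 5. reduce the feedback loop with forward [(W1*W2*W3)/(1+(W1*W2*W3)*(W4*(W5+W6)))] and return W7, giving (-36*s^4 + 21*s^3 + 33*s^2 - 21*s + 3)/(72*s^4 + 136*s^3 - 135*s^2 + 38*s - 3)
Evaluating the step-5 result (the overall T(s)) at s = 0 gives T(0) = 3/(-3) = -1.

Final answer: -1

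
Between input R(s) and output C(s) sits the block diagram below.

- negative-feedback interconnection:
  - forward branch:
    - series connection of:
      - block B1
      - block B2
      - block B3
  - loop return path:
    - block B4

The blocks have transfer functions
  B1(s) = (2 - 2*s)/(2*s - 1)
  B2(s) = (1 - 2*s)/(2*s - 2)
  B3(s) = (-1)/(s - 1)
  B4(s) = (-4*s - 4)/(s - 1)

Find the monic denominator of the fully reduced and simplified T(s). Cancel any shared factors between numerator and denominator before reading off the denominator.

The answer is s^2 + 2*s + 5.

Reasoning:
Step 1. series reduction of B1, B2, B3 gives (-1)/(s - 1)
Step 2. close the feedback loop around (B1*B2*B3), B4 gives (1 - s)/(s^2 + 2*s + 5)
No further cancellation is possible in the step-2 result, so that is T(s). Its denominator is already monic.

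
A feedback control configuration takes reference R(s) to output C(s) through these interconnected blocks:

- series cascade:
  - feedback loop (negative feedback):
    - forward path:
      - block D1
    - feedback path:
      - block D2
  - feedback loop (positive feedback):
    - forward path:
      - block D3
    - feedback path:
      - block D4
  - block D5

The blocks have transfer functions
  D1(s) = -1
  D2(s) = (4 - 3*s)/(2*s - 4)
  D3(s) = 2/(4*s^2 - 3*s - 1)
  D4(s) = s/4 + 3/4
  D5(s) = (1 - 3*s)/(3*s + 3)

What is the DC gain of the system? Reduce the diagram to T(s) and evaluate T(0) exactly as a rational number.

1. apply the feedback formula to D1, D2 gives (4 - 2*s)/(5*s - 8)
2. collapse the loop (D3 forward, D4 return) gives 4/(8*s^2 - 7*s - 5)
3. reduce the series chain [D1/(1+D1*D2)], [D3/(1-D3*D4)], D5 gives (24*s^2 - 56*s + 16)/(120*s^4 - 177*s^3 - 204*s^2 + 213*s + 120)
The step-3 result is T(s). Setting s = 0: T(0) = 16/120 = 2/15.

Hence the answer: 2/15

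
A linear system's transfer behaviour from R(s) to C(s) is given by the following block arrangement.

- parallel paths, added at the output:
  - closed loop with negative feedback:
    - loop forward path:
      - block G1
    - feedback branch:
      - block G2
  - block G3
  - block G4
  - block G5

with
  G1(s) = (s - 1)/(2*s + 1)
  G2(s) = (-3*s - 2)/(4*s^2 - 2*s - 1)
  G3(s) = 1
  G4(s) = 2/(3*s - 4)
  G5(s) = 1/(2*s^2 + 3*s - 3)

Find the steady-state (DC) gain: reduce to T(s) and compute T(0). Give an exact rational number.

[1] apply the feedback formula to G1, G2; result (4*s^3 - 6*s^2 + s + 1)/(8*s^3 - 3*s^2 - 3*s + 1)
[2] parallel reduction of [G1/(1+G1*G2)], G3, G4, G5; result (72*s^6 - 10*s^5 - 213*s^4 + 224*s^3 - 57*s^2 - 27*s + 14)/(48*s^6 - 10*s^5 - 189*s^4 + 162*s^3 + 28*s^2 - 57*s + 12)
Step 2 gives the overall T(s). Then T(0) = 14/12 = 7/6.

Answer: 7/6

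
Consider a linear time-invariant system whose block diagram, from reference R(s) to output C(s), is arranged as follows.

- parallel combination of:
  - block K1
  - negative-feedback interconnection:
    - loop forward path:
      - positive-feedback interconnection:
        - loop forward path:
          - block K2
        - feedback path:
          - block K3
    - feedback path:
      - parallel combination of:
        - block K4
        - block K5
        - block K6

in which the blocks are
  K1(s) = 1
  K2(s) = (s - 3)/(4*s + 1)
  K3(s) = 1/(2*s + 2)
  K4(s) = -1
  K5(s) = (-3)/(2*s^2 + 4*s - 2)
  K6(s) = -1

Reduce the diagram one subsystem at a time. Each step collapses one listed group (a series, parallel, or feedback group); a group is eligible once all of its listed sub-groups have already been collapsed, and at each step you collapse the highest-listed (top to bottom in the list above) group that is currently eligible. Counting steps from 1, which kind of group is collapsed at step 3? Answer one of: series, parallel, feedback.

1. collapse the loop (K2 forward, K3 return)
2. reduce the parallel group K4, K5, K6
3. apply the feedback formula to [K2/(1-K2*K3)], (K4+K5+K6)
4. reduce the parallel group K1, [[K2/(1-K2*K3)]/(1+[K2/(1-K2*K3)]*(K4+K5+K6))]
The group at step 3 is a feedback group.

Therefore the answer is feedback.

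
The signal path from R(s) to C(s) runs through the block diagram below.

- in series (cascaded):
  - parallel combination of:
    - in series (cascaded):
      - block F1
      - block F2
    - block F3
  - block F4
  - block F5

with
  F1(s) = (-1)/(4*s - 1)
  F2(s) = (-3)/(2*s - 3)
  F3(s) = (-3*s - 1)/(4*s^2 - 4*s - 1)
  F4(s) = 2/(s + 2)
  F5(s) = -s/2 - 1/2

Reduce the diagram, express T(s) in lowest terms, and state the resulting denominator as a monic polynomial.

Step 1 - combine F1, F2 in series = 3/(8*s^2 - 14*s + 3)
Step 2 - sum the parallel branches (F1*F2), F3 = (-24*s^3 + 46*s^2 - 7*s - 6)/(32*s^4 - 88*s^3 + 60*s^2 + 2*s - 3)
Step 3 - reduce the series chain ((F1*F2)+F3), F4, F5 = (24*s^4 - 22*s^3 - 39*s^2 + 13*s + 6)/(32*s^5 - 24*s^4 - 116*s^3 + 122*s^2 + s - 6)
T(s) is the step-3 result (common factors already cancelled). Leading coefficient of the denominator: 32. Divide through by 32 for the monic polynomial.

Therefore the answer is s^5 - 3*s^4/4 - 29*s^3/8 + 61*s^2/16 + s/32 - 3/16.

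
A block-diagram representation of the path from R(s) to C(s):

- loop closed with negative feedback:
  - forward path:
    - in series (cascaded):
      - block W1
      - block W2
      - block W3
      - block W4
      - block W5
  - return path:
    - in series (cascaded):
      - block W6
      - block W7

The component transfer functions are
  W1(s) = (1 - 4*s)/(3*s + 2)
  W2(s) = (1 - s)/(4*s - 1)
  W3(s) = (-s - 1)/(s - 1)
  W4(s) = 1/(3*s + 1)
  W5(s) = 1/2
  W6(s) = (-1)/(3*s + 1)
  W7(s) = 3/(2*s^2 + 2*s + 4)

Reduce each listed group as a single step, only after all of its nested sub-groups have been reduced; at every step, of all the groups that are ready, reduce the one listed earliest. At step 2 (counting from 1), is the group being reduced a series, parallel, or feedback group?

[1] reduce the series chain W1, W2, W3, W4, W5
[2] series reduction of W6, W7
[3] feedback reduction of (W1*W2*W3*W4*W5), (W6*W7)
At step 2 the group reduced is series.

Final answer: series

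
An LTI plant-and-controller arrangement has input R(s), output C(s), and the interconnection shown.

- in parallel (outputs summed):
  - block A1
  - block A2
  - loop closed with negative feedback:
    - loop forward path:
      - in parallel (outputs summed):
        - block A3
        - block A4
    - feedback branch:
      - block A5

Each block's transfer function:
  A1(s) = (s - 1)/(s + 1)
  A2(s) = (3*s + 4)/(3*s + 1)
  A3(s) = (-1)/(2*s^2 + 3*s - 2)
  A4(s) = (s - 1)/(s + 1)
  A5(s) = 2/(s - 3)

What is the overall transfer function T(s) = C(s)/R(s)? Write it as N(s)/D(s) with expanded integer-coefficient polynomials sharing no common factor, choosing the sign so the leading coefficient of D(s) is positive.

Reducing step by step:

[1] reduce the parallel group A3, A4: (2*s^3 + s^2 - 6*s + 1)/(2*s^3 + 5*s^2 + s - 2)
[2] feedback reduction of (A3+A4), A5: (2*s^4 - 5*s^3 - 9*s^2 + 19*s - 3)/(2*s^4 + 3*s^3 - 12*s^2 - 17*s + 8)
[3] reduce the parallel group A1, A2, [(A3+A4)/(1+(A3+A4)*A5)]; the result is T(s) itself (integer coefficients, no common factor, positive leading denominator coefficient)

Answer: (18*s^6 + 21*s^5 - 96*s^4 - 137*s^3 - 15*s^2 - 4*s + 21)/(6*s^6 + 17*s^5 - 22*s^4 - 96*s^3 - 56*s^2 + 15*s + 8)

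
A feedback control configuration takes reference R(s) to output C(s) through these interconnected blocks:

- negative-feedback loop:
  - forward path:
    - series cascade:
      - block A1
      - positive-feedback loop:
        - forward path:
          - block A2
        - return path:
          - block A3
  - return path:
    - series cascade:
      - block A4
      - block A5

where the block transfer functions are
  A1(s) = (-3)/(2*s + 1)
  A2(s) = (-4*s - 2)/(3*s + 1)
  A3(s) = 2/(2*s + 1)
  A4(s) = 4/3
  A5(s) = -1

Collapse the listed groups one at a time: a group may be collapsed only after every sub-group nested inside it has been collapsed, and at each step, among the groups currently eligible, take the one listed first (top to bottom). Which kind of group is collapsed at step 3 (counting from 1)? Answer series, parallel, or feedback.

(1) reduce the feedback loop with forward A2 and return A3
(2) series reduction of A1, [A2/(1-A2*A3)]
(3) multiply A4, A5 (series)
(4) apply the feedback formula to (A1*[A2/(1-A2*A3)]), (A4*A5)
So the answer for step 3 is series.

Therefore the answer is series.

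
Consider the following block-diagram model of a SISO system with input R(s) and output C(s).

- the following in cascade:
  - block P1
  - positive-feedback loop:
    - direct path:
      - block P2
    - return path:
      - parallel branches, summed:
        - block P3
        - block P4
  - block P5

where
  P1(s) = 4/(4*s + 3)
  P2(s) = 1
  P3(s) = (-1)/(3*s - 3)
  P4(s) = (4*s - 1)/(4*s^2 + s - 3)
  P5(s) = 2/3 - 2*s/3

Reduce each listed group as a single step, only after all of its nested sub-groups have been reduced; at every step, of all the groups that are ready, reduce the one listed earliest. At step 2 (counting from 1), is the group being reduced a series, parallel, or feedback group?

Answer: feedback

Working:
Step 1: add P3, P4 (parallel)
Step 2: reduce the feedback loop with forward P2 and return (P3+P4)
Step 3: series reduction of P1, [P2/(1-P2*(P3+P4))], P5
The group at step 2 is a feedback group.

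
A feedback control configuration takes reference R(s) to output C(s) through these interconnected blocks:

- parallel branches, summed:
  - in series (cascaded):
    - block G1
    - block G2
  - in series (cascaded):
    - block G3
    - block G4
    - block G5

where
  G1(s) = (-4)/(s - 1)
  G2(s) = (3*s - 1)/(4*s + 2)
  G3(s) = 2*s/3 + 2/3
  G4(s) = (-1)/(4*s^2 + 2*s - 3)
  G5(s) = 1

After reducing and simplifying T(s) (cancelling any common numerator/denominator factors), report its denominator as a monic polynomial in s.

First reduce the diagram to T(s).

(1) multiply G1, G2 (series) -> (2 - 6*s)/(2*s^2 - s - 1)
(2) cascade G3, G4, G5 -> (-2*s - 2)/(12*s^2 + 6*s - 9)
(3) parallel reduction of (G1*G2), (G3*G4*G5) -> (-76*s^3 - 14*s^2 + 70*s - 16)/(24*s^4 - 36*s^2 + 3*s + 9)
The result of step 3 is T(s) in lowest terms. Its denominator has leading coefficient 24; dividing the denominator through by 24 makes it monic.

Answer: s^4 - 3*s^2/2 + s/8 + 3/8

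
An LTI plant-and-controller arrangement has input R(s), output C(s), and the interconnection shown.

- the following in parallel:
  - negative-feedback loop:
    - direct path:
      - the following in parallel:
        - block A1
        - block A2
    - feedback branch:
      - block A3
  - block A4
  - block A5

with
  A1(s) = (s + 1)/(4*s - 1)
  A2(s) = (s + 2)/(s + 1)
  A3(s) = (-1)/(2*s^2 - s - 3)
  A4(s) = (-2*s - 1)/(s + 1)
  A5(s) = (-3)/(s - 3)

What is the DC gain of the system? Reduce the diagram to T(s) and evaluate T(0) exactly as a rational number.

Answer: 3/4

Working:
Step 1: combine A1, A2 in parallel, giving (5*s^2 + 9*s - 1)/(4*s^2 + 3*s - 1)
Step 2: feedback reduction of (A1+A2), A3, giving (10*s^4 + 13*s^3 - 26*s^2 - 26*s + 3)/(8*s^4 + 2*s^3 - 22*s^2 - 17*s + 4)
Step 3: reduce the parallel group [(A1+A2)/(1+(A1+A2)*A3)], A4, A5, giving (-6*s^6 + 5*s^5 - 34*s^4 - 23*s^3 + 91*s^2 + 80*s - 9)/(8*s^6 - 14*s^5 - 50*s^4 + 21*s^3 + 104*s^2 + 43*s - 12)
That last expression is T(s); at s = 0 only the constant terms survive, so T(0) = -9/(-12) = 3/4.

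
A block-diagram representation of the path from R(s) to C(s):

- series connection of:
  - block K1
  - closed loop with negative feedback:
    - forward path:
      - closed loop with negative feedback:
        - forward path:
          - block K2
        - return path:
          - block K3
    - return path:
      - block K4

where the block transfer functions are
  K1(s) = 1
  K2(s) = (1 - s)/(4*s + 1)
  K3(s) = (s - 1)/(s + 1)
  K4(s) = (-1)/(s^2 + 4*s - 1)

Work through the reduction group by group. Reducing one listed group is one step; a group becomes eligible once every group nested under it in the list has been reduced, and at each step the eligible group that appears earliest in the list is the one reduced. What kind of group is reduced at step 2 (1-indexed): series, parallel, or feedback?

Step 1 - reduce the feedback loop with forward K2 and return K3
Step 2 - collapse the loop ([K2/(1+K2*K3)] forward, K4 return)
Step 3 - reduce the series chain K1, [[K2/(1+K2*K3)]/(1+[K2/(1+K2*K3)]*K4)]
So the answer for step 2 is feedback.

Hence the answer: feedback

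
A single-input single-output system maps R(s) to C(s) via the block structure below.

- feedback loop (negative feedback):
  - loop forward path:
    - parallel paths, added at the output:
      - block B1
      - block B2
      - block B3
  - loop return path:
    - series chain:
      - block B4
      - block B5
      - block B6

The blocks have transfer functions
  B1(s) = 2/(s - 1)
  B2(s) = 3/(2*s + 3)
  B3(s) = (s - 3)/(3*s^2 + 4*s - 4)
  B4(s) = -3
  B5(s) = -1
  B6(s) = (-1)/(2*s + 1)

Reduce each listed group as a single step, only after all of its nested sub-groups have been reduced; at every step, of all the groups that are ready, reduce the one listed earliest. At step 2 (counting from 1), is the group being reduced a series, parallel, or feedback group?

Step 1. parallel reduction of B1, B2, B3
Step 2. multiply B4, B5, B6 (series)
Step 3. apply the feedback formula to (B1+B2+B3), (B4*B5*B6)
Step 2 collapses a series group.

Answer: series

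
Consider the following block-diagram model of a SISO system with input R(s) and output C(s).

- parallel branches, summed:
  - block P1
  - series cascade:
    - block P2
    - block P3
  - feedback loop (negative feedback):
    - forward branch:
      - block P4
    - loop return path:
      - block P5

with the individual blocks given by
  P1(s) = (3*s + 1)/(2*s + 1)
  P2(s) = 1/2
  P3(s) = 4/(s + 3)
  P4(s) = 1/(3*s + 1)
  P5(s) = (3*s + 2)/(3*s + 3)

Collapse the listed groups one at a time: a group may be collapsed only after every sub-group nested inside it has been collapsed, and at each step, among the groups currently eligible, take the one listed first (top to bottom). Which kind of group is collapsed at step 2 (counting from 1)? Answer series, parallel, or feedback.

[1] multiply P2, P3 (series)
[2] close the feedback loop around P4, P5
[3] add P1, (P2*P3), [P4/(1+P4*P5)] (parallel)
Step 2: feedback.

Hence the answer: feedback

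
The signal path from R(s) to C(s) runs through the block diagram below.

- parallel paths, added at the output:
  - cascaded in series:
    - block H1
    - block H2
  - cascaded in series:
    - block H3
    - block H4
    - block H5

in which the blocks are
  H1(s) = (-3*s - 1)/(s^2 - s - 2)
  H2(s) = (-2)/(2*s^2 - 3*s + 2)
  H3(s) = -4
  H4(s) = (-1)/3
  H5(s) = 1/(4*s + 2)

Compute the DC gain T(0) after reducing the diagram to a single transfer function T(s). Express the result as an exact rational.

Answer: 1/6

Working:
Step 1. multiply H1, H2 (series) -> (6*s + 2)/(2*s^4 - 5*s^3 + s^2 + 4*s - 4)
Step 2. multiply H3, H4, H5 (series) -> 2/(6*s + 3)
Step 3. sum the parallel branches (H1*H2), (H3*H4*H5) -> (4*s^4 - 10*s^3 + 38*s^2 + 38*s - 2)/(12*s^5 - 24*s^4 - 9*s^3 + 27*s^2 - 12*s - 12)
Evaluating the step-3 result (the overall T(s)) at s = 0 gives T(0) = -2/(-12) = 1/6.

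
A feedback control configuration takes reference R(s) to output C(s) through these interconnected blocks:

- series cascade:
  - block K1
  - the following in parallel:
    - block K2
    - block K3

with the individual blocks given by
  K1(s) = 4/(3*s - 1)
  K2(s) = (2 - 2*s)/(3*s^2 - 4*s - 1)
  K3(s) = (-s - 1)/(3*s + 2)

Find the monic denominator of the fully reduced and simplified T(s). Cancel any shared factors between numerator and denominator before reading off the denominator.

First reduce the diagram to T(s).

[1] add K2, K3 (parallel) gives (-3*s^3 - 5*s^2 + 7*s + 5)/(9*s^3 - 6*s^2 - 11*s - 2)
[2] cascade K1, (K2+K3) gives (-12*s^3 - 20*s^2 + 28*s + 20)/(27*s^4 - 27*s^3 - 27*s^2 + 5*s + 2)
That last expression is T(s), already simplified. Scaling its denominator by 1/27 (the reciprocal of the leading coefficient) yields the monic denominator.

Answer: s^4 - s^3 - s^2 + 5*s/27 + 2/27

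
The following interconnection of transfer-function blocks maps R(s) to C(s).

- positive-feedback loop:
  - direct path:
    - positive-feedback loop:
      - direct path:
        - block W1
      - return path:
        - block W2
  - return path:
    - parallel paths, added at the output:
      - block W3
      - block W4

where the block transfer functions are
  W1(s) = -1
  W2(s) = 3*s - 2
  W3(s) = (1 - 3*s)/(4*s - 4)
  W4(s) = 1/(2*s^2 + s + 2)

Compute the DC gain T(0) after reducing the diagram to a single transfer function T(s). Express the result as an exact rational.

[1] reduce the feedback loop with forward W1 and return W2: (-1)/(3*s - 1)
[2] combine W3, W4 in parallel: (-6*s^3 - s^2 - s - 2)/(8*s^3 - 4*s^2 + 4*s - 8)
[3] reduce the feedback loop with forward [W1/(1-W1*W2)] and return (W3+W4): (-8*s^3 + 4*s^2 - 4*s + 8)/(24*s^4 - 26*s^3 + 15*s^2 - 29*s + 6)
DC gain: substitute s = 0 into T(s) from step 3: T(0) = 8/6 = 4/3.

Answer: 4/3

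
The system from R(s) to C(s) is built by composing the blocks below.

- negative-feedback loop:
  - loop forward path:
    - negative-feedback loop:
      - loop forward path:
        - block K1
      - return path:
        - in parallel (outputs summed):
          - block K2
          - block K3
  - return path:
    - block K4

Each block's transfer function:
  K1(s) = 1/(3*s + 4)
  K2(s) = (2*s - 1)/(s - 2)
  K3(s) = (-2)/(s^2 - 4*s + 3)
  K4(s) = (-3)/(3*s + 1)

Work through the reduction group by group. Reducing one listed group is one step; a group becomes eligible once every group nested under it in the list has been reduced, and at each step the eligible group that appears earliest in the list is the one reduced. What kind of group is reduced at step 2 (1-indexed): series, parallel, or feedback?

Step 1: reduce the parallel group K2, K3
Step 2: feedback reduction of K1, (K2+K3)
Step 3: feedback reduction of [K1/(1+K1*(K2+K3))], K4
The group at step 2 is a feedback group.

Answer: feedback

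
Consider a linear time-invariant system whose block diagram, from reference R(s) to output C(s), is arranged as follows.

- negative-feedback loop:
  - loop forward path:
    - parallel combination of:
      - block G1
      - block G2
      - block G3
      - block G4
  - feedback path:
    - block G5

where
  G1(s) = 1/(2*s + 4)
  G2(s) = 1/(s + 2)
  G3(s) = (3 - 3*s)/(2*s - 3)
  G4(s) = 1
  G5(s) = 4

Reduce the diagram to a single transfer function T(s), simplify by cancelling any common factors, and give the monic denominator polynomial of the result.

First reduce the diagram to T(s).

1. parallel reduction of G1, G2, G3, G4, giving (-2*s^2 + 2*s - 9)/(4*s^2 + 2*s - 12)
2. apply the feedback formula to (G1+G2+G3+G4), G5, giving (2*s^2 - 2*s + 9)/(4*s^2 - 10*s + 48)
Step 2 gives the fully reduced T(s), with no common factor left to cancel. The denominator's leading coefficient is 4, so divide each of its coefficients by 4 to get the monic form.

Answer: s^2 - 5*s/2 + 12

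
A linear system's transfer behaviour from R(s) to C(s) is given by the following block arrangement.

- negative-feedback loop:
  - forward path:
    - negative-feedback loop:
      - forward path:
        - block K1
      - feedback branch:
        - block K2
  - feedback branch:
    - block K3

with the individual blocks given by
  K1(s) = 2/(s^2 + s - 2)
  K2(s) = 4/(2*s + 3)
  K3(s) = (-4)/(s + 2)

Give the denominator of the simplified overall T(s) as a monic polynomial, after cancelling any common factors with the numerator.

The answer is s^4 + 9*s^3/2 + 9*s^2/2 - 8*s - 10.

Reasoning:
Step 1: apply the feedback formula to K1, K2 -> (4*s + 6)/(2*s^3 + 5*s^2 - s + 2)
Step 2: reduce the feedback loop with forward [K1/(1+K1*K2)] and return K3 -> (4*s^2 + 14*s + 12)/(2*s^4 + 9*s^3 + 9*s^2 - 16*s - 20)
T(s) is the step-2 result (common factors already cancelled). Leading coefficient of the denominator: 2. Divide through by 2 for the monic polynomial.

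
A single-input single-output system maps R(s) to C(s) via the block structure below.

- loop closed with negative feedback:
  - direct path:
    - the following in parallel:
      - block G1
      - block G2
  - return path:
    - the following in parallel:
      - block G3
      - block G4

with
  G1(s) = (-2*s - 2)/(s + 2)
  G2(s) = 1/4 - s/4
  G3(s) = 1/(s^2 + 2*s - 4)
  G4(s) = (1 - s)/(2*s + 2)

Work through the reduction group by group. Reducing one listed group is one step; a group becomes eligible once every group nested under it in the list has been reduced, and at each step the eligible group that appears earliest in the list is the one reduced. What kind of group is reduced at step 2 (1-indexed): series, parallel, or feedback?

1. add G1, G2 (parallel)
2. parallel reduction of G3, G4
3. apply the feedback formula to (G1+G2), (G3+G4)
At step 2 the group reduced is parallel.

Final answer: parallel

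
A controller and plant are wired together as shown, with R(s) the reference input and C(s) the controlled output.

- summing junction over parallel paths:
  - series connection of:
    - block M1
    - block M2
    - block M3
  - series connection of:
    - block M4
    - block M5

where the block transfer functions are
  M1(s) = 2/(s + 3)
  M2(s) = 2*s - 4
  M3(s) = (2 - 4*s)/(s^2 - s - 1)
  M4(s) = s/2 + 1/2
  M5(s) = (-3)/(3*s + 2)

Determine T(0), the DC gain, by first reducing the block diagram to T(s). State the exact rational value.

Step 1: reduce the series chain M1, M2, M3; result (-16*s^2 + 40*s - 16)/(s^3 + 2*s^2 - 4*s - 3)
Step 2: reduce the series chain M4, M5; result (-3*s - 3)/(6*s + 4)
Step 3: combine (M1*M2*M3), (M4*M5) in parallel; result (-3*s^4 - 105*s^3 + 182*s^2 + 85*s - 55)/(6*s^4 + 16*s^3 - 16*s^2 - 34*s - 12)
The step-3 result is T(s). Setting s = 0: T(0) = -55/(-12) = 55/12.

Hence the answer: 55/12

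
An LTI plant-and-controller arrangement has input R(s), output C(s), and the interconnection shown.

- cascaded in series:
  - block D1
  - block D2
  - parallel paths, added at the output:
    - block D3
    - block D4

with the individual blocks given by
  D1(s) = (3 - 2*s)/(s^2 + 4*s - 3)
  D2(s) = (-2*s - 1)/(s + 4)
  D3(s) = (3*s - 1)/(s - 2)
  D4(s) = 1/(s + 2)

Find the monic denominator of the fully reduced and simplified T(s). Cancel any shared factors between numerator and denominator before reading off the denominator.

Step 1: reduce the parallel group D3, D4 -> (3*s^2 + 6*s - 4)/(s^2 - 4)
Step 2: series reduction of D1, D2, (D3+D4) -> (12*s^4 + 12*s^3 - 49*s^2 - 2*s + 12)/(s^5 + 8*s^4 + 9*s^3 - 44*s^2 - 52*s + 48)
T(s) is the step-2 result (common factors already cancelled). Leading coefficient of the denominator: 1, so no rescaling is needed.

Therefore the answer is s^5 + 8*s^4 + 9*s^3 - 44*s^2 - 52*s + 48.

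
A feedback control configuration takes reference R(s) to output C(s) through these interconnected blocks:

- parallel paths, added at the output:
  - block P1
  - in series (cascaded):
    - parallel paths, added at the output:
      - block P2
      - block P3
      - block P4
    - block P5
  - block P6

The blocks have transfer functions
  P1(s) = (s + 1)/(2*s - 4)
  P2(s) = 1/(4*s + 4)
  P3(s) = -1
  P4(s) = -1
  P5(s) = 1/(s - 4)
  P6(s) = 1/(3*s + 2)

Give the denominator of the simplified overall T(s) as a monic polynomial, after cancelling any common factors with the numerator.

Answer: s^4 - 13*s^3/3 - 4*s^2/3 + 28*s/3 + 16/3

Working:
Step 1: parallel reduction of P2, P3, P4: (-8*s - 7)/(4*s + 4)
Step 2: cascade (P2+P3+P4), P5: (-8*s - 7)/(4*s^2 - 12*s - 16)
Step 3: combine P1, ((P2+P3+P4)*P5), P6 in parallel: (6*s^4 - 28*s^3 - 59*s^2 + 16*s + 44)/(12*s^4 - 52*s^3 - 16*s^2 + 112*s + 64)
T(s) is the step-3 result (common factors already cancelled). Leading coefficient of the denominator: 12. Divide through by 12 for the monic polynomial.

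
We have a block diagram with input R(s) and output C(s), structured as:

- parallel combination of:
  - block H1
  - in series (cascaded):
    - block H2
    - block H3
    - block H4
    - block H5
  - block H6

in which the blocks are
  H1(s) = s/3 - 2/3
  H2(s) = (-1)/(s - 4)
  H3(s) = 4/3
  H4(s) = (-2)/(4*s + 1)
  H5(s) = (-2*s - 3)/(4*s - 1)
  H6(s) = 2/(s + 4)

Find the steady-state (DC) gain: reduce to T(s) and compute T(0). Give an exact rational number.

(1) multiply H2, H3, H4, H5 (series); result (-16*s - 24)/(48*s^3 - 192*s^2 - 3*s + 12)
(2) add H1, (H2*H3*H4*H5), H6 (parallel); result (16*s^5 - 32*s^4 - 161*s^3 + 114*s^2 - 78*s - 104)/(48*s^4 - 771*s^2 + 48)
DC gain: substitute s = 0 into T(s) from step 2: T(0) = -104/48 = -13/6.

Answer: -13/6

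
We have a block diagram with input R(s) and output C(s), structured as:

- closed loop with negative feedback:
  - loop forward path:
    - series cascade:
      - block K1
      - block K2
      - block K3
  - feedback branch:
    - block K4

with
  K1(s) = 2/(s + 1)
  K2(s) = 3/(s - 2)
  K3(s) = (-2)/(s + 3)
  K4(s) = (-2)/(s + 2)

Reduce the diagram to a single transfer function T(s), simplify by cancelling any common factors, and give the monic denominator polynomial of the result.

1. combine K1, K2, K3 in series gives (-12)/(s^3 + 2*s^2 - 5*s - 6)
2. reduce the feedback loop with forward (K1*K2*K3) and return K4 gives (-12*s - 24)/(s^4 + 4*s^3 - s^2 - 16*s + 12)
That last expression is T(s), already simplified, and its denominator is already monic.

Hence the answer: s^4 + 4*s^3 - s^2 - 16*s + 12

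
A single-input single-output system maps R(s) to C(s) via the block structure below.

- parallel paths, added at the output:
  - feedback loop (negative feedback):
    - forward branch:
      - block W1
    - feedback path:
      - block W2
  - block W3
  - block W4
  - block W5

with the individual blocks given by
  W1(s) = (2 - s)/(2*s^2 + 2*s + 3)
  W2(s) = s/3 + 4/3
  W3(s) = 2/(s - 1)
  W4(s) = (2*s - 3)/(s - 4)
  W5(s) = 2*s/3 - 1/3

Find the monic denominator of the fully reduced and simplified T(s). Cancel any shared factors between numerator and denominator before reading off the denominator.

(1) collapse the loop (W1 forward, W2 return); result (6 - 3*s)/(5*s^2 + 4*s + 17)
(2) reduce the parallel group [W1/(1+W1*W2)], W3, W4, W5; result (10*s^5 - 17*s^4 + 25*s^3 - 101*s^2 - 134*s - 251)/(15*s^4 - 63*s^3 + 51*s^2 - 207*s + 204)
T(s) is the step-2 result (common factors already cancelled). Leading coefficient of the denominator: 15. Divide through by 15 for the monic polynomial.

Hence the answer: s^4 - 21*s^3/5 + 17*s^2/5 - 69*s/5 + 68/5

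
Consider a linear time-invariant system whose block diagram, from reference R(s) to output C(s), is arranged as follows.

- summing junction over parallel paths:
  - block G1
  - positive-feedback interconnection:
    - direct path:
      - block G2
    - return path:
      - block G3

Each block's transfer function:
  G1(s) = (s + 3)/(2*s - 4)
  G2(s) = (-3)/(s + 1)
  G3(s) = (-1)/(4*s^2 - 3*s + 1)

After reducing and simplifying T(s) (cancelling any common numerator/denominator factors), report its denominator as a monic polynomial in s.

Answer: s^4 - 7*s^3/4 - s^2 + s/2 + 1

Working:
1. feedback reduction of G2, G3; result (-12*s^2 + 9*s - 3)/(4*s^3 + s^2 - 2*s - 2)
2. reduce the parallel group G1, [G2/(1-G2*G3)]; result (4*s^4 - 11*s^3 + 67*s^2 - 50*s + 6)/(8*s^4 - 14*s^3 - 8*s^2 + 4*s + 8)
No further cancellation is possible in the step-2 result, so that is T(s). Its denominator becomes monic after dividing by the leading coefficient 8.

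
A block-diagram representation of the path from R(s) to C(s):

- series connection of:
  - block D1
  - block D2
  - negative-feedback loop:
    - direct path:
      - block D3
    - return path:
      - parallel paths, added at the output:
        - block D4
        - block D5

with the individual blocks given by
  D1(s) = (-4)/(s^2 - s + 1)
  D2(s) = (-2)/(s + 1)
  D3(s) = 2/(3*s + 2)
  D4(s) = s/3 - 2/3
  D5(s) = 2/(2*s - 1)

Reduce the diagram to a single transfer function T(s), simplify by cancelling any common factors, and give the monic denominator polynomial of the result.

First reduce the diagram to T(s).

Step 1 - parallel reduction of D4, D5 gives (2*s^2 - 5*s + 8)/(6*s - 3)
Step 2 - collapse the loop (D3 forward, (D4+D5) return) gives (12*s - 6)/(22*s^2 - 7*s + 10)
Step 3 - series reduction of D1, D2, [D3/(1+D3*(D4+D5))] gives (96*s - 48)/(22*s^5 - 7*s^4 + 10*s^3 + 22*s^2 - 7*s + 10)
Step 3 gives the fully reduced T(s), with no common factor left to cancel. The denominator's leading coefficient is 22, so divide each of its coefficients by 22 to get the monic form.

Answer: s^5 - 7*s^4/22 + 5*s^3/11 + s^2 - 7*s/22 + 5/11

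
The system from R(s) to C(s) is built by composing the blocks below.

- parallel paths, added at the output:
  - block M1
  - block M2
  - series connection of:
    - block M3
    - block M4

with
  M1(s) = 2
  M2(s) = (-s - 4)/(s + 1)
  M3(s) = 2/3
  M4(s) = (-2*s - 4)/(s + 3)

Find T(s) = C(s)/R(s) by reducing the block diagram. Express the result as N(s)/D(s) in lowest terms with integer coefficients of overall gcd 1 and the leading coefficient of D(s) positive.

(1) combine M3, M4 in series gives (-4*s - 8)/(3*s + 9)
(2) combine M1, M2, (M3*M4) in parallel, giving the overall T(s)

Therefore the answer is (-s^2 - 9*s - 26)/(3*s^2 + 12*s + 9).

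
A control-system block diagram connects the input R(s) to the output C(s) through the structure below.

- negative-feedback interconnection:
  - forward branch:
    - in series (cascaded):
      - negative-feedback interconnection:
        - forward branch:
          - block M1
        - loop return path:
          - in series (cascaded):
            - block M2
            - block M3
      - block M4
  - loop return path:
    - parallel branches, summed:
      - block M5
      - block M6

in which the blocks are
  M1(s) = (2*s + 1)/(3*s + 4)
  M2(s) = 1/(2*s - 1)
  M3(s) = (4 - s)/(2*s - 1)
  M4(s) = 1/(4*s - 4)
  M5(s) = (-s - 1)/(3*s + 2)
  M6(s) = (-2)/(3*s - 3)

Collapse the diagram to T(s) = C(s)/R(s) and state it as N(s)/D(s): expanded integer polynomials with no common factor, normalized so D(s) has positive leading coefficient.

1. cascade M2, M3 -> (4 - s)/(4*s^2 - 4*s + 1)
2. collapse the loop (M1 forward, (M2*M3) return) -> (8*s^3 - 4*s^2 - 2*s + 1)/(12*s^3 + 2*s^2 - 6*s + 8)
3. combine [M1/(1+M1*(M2*M3))], M4 in series -> (8*s^3 - 4*s^2 - 2*s + 1)/(48*s^4 - 40*s^3 - 32*s^2 + 56*s - 32)
4. reduce the parallel group M5, M6 -> (-3*s^2 - 6*s - 1)/(9*s^2 - 3*s - 6)
5. reduce the feedback loop with forward ([M1/(1+M1*(M2*M3))]*M4) and return (M5+M6): this yields T(s), and no further normalization is needed

Answer: (72*s^5 - 60*s^4 - 54*s^3 + 39*s^2 + 9*s - 6)/(432*s^6 - 528*s^5 - 492*s^4 + 862*s^3 - 251*s^2 - 244*s + 191)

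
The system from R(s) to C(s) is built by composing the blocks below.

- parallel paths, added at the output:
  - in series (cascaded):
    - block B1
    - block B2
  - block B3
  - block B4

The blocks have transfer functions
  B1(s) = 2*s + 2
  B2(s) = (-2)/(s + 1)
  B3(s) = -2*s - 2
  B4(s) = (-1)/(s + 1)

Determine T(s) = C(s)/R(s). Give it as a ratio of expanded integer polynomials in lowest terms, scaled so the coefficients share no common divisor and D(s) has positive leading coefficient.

Answer: (-2*s^2 - 8*s - 7)/(s + 1)

Working:
Step 1 - combine B1, B2 in series: -4
Step 2 - sum the parallel branches (B1*B2), B3, B4, giving the overall T(s)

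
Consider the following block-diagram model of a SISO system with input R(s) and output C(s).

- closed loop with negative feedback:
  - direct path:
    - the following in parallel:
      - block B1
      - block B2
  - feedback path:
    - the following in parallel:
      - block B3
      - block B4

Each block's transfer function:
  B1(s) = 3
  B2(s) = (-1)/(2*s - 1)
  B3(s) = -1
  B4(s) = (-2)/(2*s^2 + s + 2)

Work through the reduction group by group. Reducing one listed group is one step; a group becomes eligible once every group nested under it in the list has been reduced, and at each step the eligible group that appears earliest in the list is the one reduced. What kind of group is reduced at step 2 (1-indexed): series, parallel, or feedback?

[1] parallel reduction of B1, B2
[2] add B3, B4 (parallel)
[3] close the feedback loop around (B1+B2), (B3+B4)
Step 2 collapses a parallel group.

Hence the answer: parallel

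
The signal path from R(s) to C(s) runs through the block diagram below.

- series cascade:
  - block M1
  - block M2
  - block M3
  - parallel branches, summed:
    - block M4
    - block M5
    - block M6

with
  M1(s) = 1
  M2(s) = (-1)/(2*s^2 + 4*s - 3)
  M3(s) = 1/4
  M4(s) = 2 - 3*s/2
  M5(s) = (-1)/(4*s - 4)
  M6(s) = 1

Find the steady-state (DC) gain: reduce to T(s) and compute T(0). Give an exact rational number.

Reducing step by step:

Step 1: combine M4, M5, M6 in parallel gives (-6*s^2 + 18*s - 13)/(4*s - 4)
Step 2: combine M1, M2, M3, (M4+M5+M6) in series gives (6*s^2 - 18*s + 13)/(32*s^3 + 32*s^2 - 112*s + 48)
Evaluating the step-2 result (the overall T(s)) at s = 0 gives T(0) = 13/48.

Answer: 13/48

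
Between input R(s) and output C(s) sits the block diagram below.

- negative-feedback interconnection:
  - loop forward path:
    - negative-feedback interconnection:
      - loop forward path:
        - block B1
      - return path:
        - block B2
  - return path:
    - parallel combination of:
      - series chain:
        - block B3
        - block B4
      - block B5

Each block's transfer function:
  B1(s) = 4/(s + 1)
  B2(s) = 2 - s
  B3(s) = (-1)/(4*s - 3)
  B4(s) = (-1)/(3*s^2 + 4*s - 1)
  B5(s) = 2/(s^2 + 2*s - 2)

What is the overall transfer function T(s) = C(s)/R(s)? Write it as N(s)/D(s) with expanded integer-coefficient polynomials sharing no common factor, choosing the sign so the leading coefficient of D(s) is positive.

Step 1: close the feedback loop around B1, B2 = (-4)/(3*s - 9)
Step 2: multiply B3, B4 (series) = 1/(12*s^3 + 7*s^2 - 16*s + 3)
Step 3: combine (B3*B4), B5 in parallel = (24*s^3 + 15*s^2 - 30*s + 4)/(12*s^5 + 31*s^4 - 26*s^3 - 43*s^2 + 38*s - 6)
Step 4: reduce the feedback loop with forward [B1/(1+B1*B2)] and return ((B3*B4)+B5) - this is the overall T(s), already in the required normalized form

Therefore the answer is (-48*s^5 - 124*s^4 + 104*s^3 + 172*s^2 - 152*s + 24)/(36*s^6 - 15*s^5 - 357*s^4 + 9*s^3 + 441*s^2 - 240*s + 38).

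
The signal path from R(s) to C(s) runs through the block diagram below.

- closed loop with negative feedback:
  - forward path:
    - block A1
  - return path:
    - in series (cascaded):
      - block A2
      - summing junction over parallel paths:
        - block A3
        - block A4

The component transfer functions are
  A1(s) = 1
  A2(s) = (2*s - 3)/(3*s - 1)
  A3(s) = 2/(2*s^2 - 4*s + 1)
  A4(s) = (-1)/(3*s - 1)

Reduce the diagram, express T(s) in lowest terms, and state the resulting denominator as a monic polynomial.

First reduce the diagram to T(s).

[1] combine A3, A4 in parallel; result (-2*s^2 + 10*s - 3)/(6*s^3 - 14*s^2 + 7*s - 1)
[2] multiply A2, (A3+A4) (series); result (-4*s^3 + 26*s^2 - 36*s + 9)/(18*s^4 - 48*s^3 + 35*s^2 - 10*s + 1)
[3] close the feedback loop around A1, (A2*(A3+A4)); result (18*s^4 - 48*s^3 + 35*s^2 - 10*s + 1)/(18*s^4 - 52*s^3 + 61*s^2 - 46*s + 10)
No further cancellation is possible in the step-3 result, so that is T(s). Its denominator becomes monic after dividing by the leading coefficient 18.

Answer: s^4 - 26*s^3/9 + 61*s^2/18 - 23*s/9 + 5/9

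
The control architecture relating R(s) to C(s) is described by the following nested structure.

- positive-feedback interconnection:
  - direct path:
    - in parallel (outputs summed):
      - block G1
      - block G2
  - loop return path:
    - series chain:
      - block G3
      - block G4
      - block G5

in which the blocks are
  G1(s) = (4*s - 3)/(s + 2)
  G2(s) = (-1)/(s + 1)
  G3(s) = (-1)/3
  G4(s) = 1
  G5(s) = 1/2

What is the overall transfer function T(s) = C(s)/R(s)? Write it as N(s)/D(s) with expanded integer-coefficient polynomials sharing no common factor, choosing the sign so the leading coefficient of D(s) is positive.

[1] add G1, G2 (parallel) = (4*s^2 - 5)/(s^2 + 3*s + 2)
[2] cascade G3, G4, G5 = (-1)/6
[3] feedback reduction of (G1+G2), (G3*G4*G5) - this is the overall T(s), already in the required normalized form

Answer: (24*s^2 - 30)/(10*s^2 + 18*s + 7)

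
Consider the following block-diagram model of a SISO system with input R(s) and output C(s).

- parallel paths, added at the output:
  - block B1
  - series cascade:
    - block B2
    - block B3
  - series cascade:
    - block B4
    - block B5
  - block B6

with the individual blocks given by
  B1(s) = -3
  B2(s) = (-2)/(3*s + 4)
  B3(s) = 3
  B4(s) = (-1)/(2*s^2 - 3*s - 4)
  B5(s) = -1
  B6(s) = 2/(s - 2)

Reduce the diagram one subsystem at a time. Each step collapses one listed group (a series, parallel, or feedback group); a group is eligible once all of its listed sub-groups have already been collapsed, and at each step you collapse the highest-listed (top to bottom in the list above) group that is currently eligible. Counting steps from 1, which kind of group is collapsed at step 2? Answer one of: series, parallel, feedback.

Step 1 - cascade B2, B3
Step 2 - series reduction of B4, B5
Step 3 - parallel reduction of B1, (B2*B3), (B4*B5), B6
Step 2 collapses a series group.

Answer: series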